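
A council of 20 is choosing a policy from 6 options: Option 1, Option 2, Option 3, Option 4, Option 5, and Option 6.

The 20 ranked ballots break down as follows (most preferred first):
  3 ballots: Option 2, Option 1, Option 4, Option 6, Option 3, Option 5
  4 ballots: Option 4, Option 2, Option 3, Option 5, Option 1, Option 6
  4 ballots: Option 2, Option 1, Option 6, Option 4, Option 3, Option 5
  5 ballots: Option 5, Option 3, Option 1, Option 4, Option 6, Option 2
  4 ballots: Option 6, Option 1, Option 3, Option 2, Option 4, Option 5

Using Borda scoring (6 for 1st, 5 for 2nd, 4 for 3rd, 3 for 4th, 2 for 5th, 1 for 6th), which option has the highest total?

Option 1: 3×5 + 4×2 + 4×5 + 5×4 + 4×5 = 83
Option 2: 3×6 + 4×5 + 4×6 + 5×1 + 4×3 = 79
Option 3: 3×2 + 4×4 + 4×2 + 5×5 + 4×4 = 71
Option 4: 3×4 + 4×6 + 4×3 + 5×3 + 4×2 = 71
Option 5: 3×1 + 4×3 + 4×1 + 5×6 + 4×1 = 53
Option 6: 3×3 + 4×1 + 4×4 + 5×2 + 4×6 = 63

Option 1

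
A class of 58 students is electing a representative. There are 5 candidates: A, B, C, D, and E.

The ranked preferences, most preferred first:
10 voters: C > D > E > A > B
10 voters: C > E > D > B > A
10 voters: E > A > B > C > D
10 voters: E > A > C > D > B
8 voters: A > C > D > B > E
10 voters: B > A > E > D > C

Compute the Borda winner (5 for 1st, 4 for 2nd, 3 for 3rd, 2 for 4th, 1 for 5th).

A: 10×2 + 10×1 + 10×4 + 10×4 + 8×5 + 10×4 = 190
B: 10×1 + 10×2 + 10×3 + 10×1 + 8×2 + 10×5 = 136
C: 10×5 + 10×5 + 10×2 + 10×3 + 8×4 + 10×1 = 192
D: 10×4 + 10×3 + 10×1 + 10×2 + 8×3 + 10×2 = 144
E: 10×3 + 10×4 + 10×5 + 10×5 + 8×1 + 10×3 = 208

E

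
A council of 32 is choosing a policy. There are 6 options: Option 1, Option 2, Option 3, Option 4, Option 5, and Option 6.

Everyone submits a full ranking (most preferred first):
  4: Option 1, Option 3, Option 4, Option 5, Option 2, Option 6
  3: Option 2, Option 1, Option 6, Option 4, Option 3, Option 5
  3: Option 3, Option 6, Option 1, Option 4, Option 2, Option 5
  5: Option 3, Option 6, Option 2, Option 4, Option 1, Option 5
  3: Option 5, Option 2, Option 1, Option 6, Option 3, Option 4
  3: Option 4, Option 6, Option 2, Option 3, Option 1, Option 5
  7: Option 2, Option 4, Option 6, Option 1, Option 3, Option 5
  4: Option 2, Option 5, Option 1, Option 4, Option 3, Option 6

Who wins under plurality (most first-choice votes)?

Option 2

First-place votes: Option 1 4, Option 2 14, Option 3 8, Option 4 3, Option 5 3, Option 6 0.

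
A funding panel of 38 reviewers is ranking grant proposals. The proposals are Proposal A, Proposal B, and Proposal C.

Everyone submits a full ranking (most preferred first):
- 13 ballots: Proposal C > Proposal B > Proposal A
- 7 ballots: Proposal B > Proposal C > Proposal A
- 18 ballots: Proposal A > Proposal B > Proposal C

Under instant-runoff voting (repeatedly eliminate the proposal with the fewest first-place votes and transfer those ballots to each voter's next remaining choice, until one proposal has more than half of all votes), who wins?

Round 1: Proposal A 18, Proposal B 7, Proposal C 13. Proposal B eliminated.
Round 2: Proposal A 18, Proposal C 20. Proposal C has a majority (≥20).

Proposal C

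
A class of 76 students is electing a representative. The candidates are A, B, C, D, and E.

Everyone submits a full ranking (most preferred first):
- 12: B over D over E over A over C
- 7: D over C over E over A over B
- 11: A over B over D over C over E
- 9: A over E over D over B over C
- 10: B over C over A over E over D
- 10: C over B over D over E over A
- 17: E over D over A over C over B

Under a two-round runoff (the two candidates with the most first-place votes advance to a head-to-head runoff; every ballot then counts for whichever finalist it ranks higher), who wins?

Round 1 first-place votes: A 20, B 22, C 10, D 7, E 17. B and A advance.
Runoff: B is ranked above A on 32 ballots, A above B on 44.

A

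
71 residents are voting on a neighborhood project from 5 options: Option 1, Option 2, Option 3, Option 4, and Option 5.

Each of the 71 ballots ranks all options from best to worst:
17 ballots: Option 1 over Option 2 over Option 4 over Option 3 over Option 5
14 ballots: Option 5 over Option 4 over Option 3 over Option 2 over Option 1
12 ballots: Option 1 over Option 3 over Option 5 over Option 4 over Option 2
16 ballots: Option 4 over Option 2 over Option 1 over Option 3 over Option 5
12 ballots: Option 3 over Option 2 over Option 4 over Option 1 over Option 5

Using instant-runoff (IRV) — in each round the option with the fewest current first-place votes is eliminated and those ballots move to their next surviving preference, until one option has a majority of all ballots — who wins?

Option 4

Round 1: Option 1 29, Option 2 0, Option 3 12, Option 4 16, Option 5 14. Option 2 eliminated.
Round 2: Option 1 29, Option 3 12, Option 4 16, Option 5 14. Option 3 eliminated.
Round 3: Option 1 29, Option 4 28, Option 5 14. Option 5 eliminated.
Round 4: Option 1 29, Option 4 42. Option 4 has a majority (≥36).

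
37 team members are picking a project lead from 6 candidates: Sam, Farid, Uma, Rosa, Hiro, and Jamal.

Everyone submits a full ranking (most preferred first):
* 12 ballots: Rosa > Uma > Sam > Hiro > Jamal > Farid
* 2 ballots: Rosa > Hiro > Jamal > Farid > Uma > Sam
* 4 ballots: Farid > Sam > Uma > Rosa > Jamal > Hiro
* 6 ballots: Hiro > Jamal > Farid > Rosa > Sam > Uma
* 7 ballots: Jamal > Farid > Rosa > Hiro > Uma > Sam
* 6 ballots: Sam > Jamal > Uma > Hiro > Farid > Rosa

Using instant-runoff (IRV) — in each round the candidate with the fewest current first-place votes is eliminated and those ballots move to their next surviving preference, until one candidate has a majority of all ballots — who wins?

Round 1: Sam 6, Farid 4, Uma 0, Rosa 14, Hiro 6, Jamal 7. Uma eliminated.
Round 2: Sam 6, Farid 4, Rosa 14, Hiro 6, Jamal 7. Farid eliminated.
Round 3: Sam 10, Rosa 14, Hiro 6, Jamal 7. Hiro eliminated.
Round 4: Sam 10, Rosa 14, Jamal 13. Sam eliminated.
Round 5: Rosa 18, Jamal 19. Jamal has a majority (≥19).

Jamal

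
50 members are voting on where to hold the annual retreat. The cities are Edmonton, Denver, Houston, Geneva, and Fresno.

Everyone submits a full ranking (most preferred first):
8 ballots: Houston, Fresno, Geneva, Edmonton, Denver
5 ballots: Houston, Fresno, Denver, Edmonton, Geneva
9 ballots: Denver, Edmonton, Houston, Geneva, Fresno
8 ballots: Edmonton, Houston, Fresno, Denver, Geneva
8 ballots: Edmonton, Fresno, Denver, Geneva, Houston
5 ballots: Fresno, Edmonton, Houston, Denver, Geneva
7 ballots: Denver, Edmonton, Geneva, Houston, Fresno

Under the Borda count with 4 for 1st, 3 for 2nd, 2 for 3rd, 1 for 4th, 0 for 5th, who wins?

Edmonton: 8×1 + 5×1 + 9×3 + 8×4 + 8×4 + 5×3 + 7×3 = 140
Denver: 8×0 + 5×2 + 9×4 + 8×1 + 8×2 + 5×1 + 7×4 = 103
Houston: 8×4 + 5×4 + 9×2 + 8×3 + 8×0 + 5×2 + 7×1 = 111
Geneva: 8×2 + 5×0 + 9×1 + 8×0 + 8×1 + 5×0 + 7×2 = 47
Fresno: 8×3 + 5×3 + 9×0 + 8×2 + 8×3 + 5×4 + 7×0 = 99

Edmonton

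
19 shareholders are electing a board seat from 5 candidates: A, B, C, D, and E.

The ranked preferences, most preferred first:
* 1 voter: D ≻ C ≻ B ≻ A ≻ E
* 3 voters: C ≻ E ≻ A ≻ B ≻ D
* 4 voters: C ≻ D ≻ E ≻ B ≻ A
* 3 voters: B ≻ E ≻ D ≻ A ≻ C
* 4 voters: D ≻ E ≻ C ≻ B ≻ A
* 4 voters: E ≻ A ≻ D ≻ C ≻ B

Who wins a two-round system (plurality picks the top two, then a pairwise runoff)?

Round 1 first-place votes: A 0, B 3, C 7, D 5, E 4. C and D advance.
Runoff: C is ranked above D on 7 ballots, D above C on 12.

D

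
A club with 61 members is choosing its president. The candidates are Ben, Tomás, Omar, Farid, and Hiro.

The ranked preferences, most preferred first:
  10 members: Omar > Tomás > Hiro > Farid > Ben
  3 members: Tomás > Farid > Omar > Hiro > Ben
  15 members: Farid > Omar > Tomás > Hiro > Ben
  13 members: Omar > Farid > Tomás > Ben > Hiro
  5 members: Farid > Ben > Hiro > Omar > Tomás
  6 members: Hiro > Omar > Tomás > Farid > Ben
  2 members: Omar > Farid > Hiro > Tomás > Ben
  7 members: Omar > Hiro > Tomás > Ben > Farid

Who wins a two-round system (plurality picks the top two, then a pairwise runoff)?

Round 1 first-place votes: Ben 0, Tomás 3, Omar 32, Farid 20, Hiro 6. Omar and Farid advance.
Runoff: Omar is ranked above Farid on 38 ballots, Farid above Omar on 23.

Omar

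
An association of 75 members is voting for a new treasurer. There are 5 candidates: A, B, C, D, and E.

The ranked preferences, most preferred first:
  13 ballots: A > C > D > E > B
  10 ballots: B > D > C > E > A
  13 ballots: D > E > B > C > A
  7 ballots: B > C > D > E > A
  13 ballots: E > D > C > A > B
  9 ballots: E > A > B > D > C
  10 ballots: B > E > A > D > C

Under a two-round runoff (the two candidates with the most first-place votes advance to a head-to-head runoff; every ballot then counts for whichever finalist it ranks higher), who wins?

E

Round 1 first-place votes: A 13, B 27, C 0, D 13, E 22. B and E advance.
Runoff: B is ranked above E on 27 ballots, E above B on 48.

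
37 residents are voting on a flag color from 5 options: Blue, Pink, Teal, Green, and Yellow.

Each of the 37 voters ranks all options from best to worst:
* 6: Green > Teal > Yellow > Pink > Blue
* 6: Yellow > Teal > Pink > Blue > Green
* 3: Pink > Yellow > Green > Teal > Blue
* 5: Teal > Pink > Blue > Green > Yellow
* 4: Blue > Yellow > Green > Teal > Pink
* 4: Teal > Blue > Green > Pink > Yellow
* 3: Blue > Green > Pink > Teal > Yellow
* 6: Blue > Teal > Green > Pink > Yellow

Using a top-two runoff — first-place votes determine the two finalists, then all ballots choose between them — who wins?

Teal

Round 1 first-place votes: Blue 13, Pink 3, Teal 9, Green 6, Yellow 6. Blue and Teal advance.
Runoff: Blue is ranked above Teal on 13 ballots, Teal above Blue on 24.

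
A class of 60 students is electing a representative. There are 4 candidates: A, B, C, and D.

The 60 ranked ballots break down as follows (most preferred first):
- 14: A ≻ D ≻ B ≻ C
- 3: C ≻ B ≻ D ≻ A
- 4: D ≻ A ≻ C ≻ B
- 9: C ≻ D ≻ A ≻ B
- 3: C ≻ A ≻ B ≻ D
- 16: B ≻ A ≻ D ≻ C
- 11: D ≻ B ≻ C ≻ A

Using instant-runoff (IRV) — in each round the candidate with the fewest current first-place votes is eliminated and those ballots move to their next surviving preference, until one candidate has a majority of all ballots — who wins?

Round 1: A 14, B 16, C 15, D 15. A eliminated.
Round 2: B 16, C 15, D 29. C eliminated.
Round 3: B 22, D 38. D has a majority (≥31).

D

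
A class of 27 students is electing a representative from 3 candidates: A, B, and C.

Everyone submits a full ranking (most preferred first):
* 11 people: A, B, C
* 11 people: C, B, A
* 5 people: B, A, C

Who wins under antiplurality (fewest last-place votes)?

Last-place votes: A 11, B 0, C 16.

B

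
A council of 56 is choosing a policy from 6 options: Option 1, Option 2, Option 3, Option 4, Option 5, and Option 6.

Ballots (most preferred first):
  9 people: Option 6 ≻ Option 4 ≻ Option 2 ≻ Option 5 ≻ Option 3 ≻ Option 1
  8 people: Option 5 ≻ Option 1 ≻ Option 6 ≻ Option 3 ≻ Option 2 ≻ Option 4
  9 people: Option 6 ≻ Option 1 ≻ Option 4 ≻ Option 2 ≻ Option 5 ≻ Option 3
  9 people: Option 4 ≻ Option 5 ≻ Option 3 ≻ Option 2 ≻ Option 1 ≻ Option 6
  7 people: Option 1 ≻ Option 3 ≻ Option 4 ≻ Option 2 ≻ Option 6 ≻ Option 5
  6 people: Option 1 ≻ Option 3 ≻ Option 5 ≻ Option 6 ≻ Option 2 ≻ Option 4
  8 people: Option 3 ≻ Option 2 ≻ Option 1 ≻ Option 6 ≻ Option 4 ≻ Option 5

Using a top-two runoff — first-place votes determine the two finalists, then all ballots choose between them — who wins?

Option 1

Round 1 first-place votes: Option 1 13, Option 2 0, Option 3 8, Option 4 9, Option 5 8, Option 6 18. Option 6 and Option 1 advance.
Runoff: Option 6 is ranked above Option 1 on 18 ballots, Option 1 above Option 6 on 38.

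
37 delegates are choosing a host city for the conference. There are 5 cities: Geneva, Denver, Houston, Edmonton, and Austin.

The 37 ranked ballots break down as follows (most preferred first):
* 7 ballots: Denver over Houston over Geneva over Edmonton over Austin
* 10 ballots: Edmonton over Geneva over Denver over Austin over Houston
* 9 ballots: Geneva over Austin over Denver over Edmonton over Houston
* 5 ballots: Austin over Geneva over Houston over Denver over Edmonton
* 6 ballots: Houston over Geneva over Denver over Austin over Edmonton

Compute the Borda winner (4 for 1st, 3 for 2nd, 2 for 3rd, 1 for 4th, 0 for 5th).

Geneva: 7×2 + 10×3 + 9×4 + 5×3 + 6×3 = 113
Denver: 7×4 + 10×2 + 9×2 + 5×1 + 6×2 = 83
Houston: 7×3 + 10×0 + 9×0 + 5×2 + 6×4 = 55
Edmonton: 7×1 + 10×4 + 9×1 + 5×0 + 6×0 = 56
Austin: 7×0 + 10×1 + 9×3 + 5×4 + 6×1 = 63

Geneva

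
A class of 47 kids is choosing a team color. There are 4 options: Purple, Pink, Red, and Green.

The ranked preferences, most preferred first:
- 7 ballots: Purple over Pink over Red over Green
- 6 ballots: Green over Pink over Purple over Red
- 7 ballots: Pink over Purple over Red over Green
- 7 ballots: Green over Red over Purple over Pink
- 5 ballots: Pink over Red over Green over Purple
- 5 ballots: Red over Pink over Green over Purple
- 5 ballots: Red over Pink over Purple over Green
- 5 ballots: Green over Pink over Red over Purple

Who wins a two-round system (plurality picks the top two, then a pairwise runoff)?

Pink

Round 1 first-place votes: Purple 7, Pink 12, Red 10, Green 18. Green and Pink advance.
Runoff: Green is ranked above Pink on 18 ballots, Pink above Green on 29.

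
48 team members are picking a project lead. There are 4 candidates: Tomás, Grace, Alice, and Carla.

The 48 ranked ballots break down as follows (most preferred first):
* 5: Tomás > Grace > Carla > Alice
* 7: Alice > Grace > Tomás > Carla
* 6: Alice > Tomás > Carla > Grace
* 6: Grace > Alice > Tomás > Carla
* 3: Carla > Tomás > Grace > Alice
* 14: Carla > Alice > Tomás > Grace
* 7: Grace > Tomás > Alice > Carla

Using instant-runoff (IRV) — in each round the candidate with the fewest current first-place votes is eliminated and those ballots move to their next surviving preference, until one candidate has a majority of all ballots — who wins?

Grace

Round 1: Tomás 5, Grace 13, Alice 13, Carla 17. Tomás eliminated.
Round 2: Grace 18, Alice 13, Carla 17. Alice eliminated.
Round 3: Grace 25, Carla 23. Grace has a majority (≥25).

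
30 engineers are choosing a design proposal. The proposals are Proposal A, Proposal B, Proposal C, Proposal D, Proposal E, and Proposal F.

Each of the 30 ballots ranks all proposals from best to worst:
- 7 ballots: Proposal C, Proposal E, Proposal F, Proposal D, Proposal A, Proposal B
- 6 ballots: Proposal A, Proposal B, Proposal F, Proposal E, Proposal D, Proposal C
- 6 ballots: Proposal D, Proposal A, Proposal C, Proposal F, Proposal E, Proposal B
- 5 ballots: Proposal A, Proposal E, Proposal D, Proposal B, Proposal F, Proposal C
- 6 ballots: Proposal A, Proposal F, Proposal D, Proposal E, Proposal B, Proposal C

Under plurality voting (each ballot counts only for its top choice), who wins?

Proposal A

First-place votes: Proposal A 17, Proposal B 0, Proposal C 7, Proposal D 6, Proposal E 0, Proposal F 0.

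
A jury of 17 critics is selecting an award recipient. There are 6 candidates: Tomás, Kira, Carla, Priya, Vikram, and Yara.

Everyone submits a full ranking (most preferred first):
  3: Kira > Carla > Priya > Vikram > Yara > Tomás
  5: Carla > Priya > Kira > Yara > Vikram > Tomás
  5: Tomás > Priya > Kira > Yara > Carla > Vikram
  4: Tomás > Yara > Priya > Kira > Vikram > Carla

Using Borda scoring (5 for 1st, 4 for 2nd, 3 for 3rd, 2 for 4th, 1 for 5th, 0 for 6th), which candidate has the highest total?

Tomás: 3×0 + 5×0 + 5×5 + 4×5 = 45
Kira: 3×5 + 5×3 + 5×3 + 4×2 = 53
Carla: 3×4 + 5×5 + 5×1 + 4×0 = 42
Priya: 3×3 + 5×4 + 5×4 + 4×3 = 61
Vikram: 3×2 + 5×1 + 5×0 + 4×1 = 15
Yara: 3×1 + 5×2 + 5×2 + 4×4 = 39

Priya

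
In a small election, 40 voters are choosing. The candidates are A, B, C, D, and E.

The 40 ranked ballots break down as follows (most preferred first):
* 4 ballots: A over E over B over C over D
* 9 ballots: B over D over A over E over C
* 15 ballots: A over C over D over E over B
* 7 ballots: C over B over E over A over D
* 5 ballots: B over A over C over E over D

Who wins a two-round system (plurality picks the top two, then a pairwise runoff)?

B

Round 1 first-place votes: A 19, B 14, C 7, D 0, E 0. A and B advance.
Runoff: A is ranked above B on 19 ballots, B above A on 21.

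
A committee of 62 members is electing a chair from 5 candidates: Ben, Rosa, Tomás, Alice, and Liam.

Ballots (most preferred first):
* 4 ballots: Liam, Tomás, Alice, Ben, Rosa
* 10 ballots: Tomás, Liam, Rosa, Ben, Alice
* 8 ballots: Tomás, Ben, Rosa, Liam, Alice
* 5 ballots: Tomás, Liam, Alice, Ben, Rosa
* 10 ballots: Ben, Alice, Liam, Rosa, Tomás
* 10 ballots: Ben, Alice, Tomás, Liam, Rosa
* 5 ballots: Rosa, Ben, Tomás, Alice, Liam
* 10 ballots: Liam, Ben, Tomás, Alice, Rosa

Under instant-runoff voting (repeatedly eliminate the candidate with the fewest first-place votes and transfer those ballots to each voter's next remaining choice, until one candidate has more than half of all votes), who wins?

Ben

Round 1: Ben 20, Rosa 5, Tomás 23, Alice 0, Liam 14. Alice eliminated.
Round 2: Ben 20, Rosa 5, Tomás 23, Liam 14. Rosa eliminated.
Round 3: Ben 25, Tomás 23, Liam 14. Liam eliminated.
Round 4: Ben 35, Tomás 27. Ben has a majority (≥32).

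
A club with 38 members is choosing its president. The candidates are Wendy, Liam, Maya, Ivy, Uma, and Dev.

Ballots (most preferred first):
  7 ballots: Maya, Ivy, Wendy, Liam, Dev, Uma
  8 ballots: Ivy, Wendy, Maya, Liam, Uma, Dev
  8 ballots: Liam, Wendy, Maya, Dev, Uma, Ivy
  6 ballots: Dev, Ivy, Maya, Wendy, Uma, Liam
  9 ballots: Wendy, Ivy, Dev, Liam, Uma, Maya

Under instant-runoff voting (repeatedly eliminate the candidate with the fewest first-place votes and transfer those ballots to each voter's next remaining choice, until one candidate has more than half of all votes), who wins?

Round 1: Wendy 9, Liam 8, Maya 7, Ivy 8, Uma 0, Dev 6. Uma eliminated.
Round 2: Wendy 9, Liam 8, Maya 7, Ivy 8, Dev 6. Dev eliminated.
Round 3: Wendy 9, Liam 8, Maya 7, Ivy 14. Maya eliminated.
Round 4: Wendy 9, Liam 8, Ivy 21. Ivy has a majority (≥20).

Ivy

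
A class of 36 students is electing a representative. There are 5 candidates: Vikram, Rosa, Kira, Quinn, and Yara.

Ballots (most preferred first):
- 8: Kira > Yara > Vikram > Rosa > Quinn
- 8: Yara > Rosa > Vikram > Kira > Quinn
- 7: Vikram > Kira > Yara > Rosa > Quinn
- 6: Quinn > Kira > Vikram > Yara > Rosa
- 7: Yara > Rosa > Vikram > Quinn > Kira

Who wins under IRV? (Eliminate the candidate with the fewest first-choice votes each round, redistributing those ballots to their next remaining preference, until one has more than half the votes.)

Round 1: Vikram 7, Rosa 0, Kira 8, Quinn 6, Yara 15. Rosa eliminated.
Round 2: Vikram 7, Kira 8, Quinn 6, Yara 15. Quinn eliminated.
Round 3: Vikram 7, Kira 14, Yara 15. Vikram eliminated.
Round 4: Kira 21, Yara 15. Kira has a majority (≥19).

Kira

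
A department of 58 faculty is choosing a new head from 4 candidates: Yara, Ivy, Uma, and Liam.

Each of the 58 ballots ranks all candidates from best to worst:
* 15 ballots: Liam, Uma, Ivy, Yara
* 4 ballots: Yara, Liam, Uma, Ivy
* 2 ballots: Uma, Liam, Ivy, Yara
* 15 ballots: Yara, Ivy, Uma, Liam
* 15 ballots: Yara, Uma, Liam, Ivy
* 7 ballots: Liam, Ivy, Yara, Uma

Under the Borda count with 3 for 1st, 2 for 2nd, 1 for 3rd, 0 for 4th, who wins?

Yara

Yara: 15×0 + 4×3 + 2×0 + 15×3 + 15×3 + 7×1 = 109
Ivy: 15×1 + 4×0 + 2×1 + 15×2 + 15×0 + 7×2 = 61
Uma: 15×2 + 4×1 + 2×3 + 15×1 + 15×2 + 7×0 = 85
Liam: 15×3 + 4×2 + 2×2 + 15×0 + 15×1 + 7×3 = 93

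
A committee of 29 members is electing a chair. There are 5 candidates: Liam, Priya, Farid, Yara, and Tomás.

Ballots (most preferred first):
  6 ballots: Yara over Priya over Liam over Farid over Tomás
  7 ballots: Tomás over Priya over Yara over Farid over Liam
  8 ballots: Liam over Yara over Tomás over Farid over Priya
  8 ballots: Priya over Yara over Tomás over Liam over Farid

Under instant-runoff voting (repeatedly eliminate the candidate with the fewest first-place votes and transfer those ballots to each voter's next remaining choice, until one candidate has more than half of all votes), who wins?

Priya

Round 1: Liam 8, Priya 8, Farid 0, Yara 6, Tomás 7. Farid eliminated.
Round 2: Liam 8, Priya 8, Yara 6, Tomás 7. Yara eliminated.
Round 3: Liam 8, Priya 14, Tomás 7. Tomás eliminated.
Round 4: Liam 8, Priya 21. Priya has a majority (≥15).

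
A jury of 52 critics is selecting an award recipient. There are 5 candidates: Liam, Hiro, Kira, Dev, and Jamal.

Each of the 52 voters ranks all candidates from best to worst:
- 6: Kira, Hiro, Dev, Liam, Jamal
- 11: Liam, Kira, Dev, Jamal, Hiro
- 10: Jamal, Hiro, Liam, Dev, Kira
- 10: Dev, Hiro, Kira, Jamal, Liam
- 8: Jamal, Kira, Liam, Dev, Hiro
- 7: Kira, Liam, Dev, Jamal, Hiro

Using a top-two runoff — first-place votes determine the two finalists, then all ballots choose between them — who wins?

Kira

Round 1 first-place votes: Liam 11, Hiro 0, Kira 13, Dev 10, Jamal 18. Jamal and Kira advance.
Runoff: Jamal is ranked above Kira on 18 ballots, Kira above Jamal on 34.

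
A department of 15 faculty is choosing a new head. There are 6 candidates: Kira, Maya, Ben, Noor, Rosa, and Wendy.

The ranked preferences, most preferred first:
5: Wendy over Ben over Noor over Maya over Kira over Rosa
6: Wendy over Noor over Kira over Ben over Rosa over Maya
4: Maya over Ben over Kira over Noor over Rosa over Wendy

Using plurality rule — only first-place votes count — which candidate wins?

First-place votes: Kira 0, Maya 4, Ben 0, Noor 0, Rosa 0, Wendy 11.

Wendy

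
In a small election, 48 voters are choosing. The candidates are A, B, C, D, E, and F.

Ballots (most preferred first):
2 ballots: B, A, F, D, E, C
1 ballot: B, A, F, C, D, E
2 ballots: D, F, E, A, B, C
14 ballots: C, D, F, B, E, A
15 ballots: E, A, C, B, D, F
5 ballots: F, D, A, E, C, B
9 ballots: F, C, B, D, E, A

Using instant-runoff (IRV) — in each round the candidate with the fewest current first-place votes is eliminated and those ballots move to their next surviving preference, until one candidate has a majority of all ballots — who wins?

F

Round 1: A 0, B 3, C 14, D 2, E 15, F 14. A eliminated.
Round 2: B 3, C 14, D 2, E 15, F 14. D eliminated.
Round 3: B 3, C 14, E 15, F 16. B eliminated.
Round 4: C 14, E 15, F 19. C eliminated.
Round 5: E 15, F 33. F has a majority (≥25).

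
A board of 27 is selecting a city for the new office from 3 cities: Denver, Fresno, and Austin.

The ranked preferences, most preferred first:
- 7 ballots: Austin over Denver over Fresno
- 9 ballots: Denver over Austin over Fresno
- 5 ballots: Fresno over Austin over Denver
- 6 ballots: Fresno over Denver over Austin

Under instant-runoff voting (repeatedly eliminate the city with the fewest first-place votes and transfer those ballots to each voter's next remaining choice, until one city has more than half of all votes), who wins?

Denver

Round 1: Denver 9, Fresno 11, Austin 7. Austin eliminated.
Round 2: Denver 16, Fresno 11. Denver has a majority (≥14).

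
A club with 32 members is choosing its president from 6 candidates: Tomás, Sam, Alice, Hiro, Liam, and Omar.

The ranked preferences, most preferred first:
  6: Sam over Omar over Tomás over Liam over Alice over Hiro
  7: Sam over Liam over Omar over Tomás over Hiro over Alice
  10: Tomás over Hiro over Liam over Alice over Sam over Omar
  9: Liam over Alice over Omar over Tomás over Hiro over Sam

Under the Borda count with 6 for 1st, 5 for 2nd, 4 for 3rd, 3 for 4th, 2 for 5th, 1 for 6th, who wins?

Tomás: 6×4 + 7×3 + 10×6 + 9×3 = 132
Sam: 6×6 + 7×6 + 10×2 + 9×1 = 107
Alice: 6×2 + 7×1 + 10×3 + 9×5 = 94
Hiro: 6×1 + 7×2 + 10×5 + 9×2 = 88
Liam: 6×3 + 7×5 + 10×4 + 9×6 = 147
Omar: 6×5 + 7×4 + 10×1 + 9×4 = 104

Liam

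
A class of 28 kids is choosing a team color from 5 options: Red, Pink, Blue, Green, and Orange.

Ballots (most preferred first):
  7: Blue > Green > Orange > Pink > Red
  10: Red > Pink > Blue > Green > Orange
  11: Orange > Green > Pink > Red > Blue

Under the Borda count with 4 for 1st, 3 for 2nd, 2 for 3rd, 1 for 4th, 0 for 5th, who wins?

Green

Red: 7×0 + 10×4 + 11×1 = 51
Pink: 7×1 + 10×3 + 11×2 = 59
Blue: 7×4 + 10×2 + 11×0 = 48
Green: 7×3 + 10×1 + 11×3 = 64
Orange: 7×2 + 10×0 + 11×4 = 58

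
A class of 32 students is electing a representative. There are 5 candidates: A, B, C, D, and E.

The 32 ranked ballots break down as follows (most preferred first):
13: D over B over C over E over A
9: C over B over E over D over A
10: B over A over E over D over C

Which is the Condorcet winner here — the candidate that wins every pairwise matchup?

B vs A: 32–0
B vs C: 23–9
B vs D: 19–13
B vs E: 32–0
B beats every other candidate.

B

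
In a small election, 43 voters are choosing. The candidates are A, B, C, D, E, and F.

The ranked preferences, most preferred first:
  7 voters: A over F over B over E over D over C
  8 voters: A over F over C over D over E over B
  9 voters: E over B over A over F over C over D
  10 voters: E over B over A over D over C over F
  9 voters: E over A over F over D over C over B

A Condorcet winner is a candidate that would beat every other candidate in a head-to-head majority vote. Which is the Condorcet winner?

E

E vs A: 28–15
E vs B: 36–7
E vs C: 35–8
E vs D: 35–8
E vs F: 28–15
E beats every other candidate.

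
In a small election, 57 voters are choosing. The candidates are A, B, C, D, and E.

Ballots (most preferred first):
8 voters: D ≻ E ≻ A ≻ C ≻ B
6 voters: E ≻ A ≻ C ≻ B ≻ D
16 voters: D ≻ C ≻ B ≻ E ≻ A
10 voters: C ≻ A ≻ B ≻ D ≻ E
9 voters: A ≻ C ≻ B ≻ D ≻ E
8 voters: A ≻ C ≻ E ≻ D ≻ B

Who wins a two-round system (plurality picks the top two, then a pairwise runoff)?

Round 1 first-place votes: A 17, B 0, C 10, D 24, E 6. D and A advance.
Runoff: D is ranked above A on 24 ballots, A above D on 33.

A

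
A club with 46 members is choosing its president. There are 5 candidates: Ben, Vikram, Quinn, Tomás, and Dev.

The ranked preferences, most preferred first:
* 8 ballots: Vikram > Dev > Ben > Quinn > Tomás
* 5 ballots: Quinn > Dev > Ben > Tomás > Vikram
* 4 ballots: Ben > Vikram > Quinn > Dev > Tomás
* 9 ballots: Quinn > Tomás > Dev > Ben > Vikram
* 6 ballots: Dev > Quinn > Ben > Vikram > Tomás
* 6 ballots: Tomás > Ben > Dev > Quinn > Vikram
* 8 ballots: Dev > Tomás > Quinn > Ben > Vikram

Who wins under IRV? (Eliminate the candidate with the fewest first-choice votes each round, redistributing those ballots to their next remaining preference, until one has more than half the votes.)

Dev

Round 1: Ben 4, Vikram 8, Quinn 14, Tomás 6, Dev 14. Ben eliminated.
Round 2: Vikram 12, Quinn 14, Tomás 6, Dev 14. Tomás eliminated.
Round 3: Vikram 12, Quinn 14, Dev 20. Vikram eliminated.
Round 4: Quinn 18, Dev 28. Dev has a majority (≥24).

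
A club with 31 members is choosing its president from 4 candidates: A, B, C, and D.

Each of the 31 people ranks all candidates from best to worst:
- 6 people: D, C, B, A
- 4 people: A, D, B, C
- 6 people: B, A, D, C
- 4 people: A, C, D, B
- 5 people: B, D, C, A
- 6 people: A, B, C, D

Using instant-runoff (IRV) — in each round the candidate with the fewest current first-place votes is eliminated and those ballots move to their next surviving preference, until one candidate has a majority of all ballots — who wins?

Round 1: A 14, B 11, C 0, D 6. C eliminated.
Round 2: A 14, B 11, D 6. D eliminated.
Round 3: A 14, B 17. B has a majority (≥16).

B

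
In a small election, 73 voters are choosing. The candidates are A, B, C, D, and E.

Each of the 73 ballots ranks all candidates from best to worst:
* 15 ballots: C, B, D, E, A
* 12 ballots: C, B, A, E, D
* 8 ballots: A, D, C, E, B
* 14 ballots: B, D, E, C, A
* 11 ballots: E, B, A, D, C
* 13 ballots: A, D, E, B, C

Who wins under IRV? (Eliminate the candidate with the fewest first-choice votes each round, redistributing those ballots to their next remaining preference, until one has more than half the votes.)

Round 1: A 21, B 14, C 27, D 0, E 11. D eliminated.
Round 2: A 21, B 14, C 27, E 11. E eliminated.
Round 3: A 21, B 25, C 27. A eliminated.
Round 4: B 38, C 35. B has a majority (≥37).

B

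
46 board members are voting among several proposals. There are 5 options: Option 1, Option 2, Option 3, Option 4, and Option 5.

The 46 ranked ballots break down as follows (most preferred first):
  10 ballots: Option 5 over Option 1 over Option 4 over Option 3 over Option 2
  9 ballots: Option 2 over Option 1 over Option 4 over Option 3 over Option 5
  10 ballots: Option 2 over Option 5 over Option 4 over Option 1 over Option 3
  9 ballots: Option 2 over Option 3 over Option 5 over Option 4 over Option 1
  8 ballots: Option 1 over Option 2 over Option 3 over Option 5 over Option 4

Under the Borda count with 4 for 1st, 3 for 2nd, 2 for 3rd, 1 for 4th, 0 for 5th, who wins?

Option 2

Option 1: 10×3 + 9×3 + 10×1 + 9×0 + 8×4 = 99
Option 2: 10×0 + 9×4 + 10×4 + 9×4 + 8×3 = 136
Option 3: 10×1 + 9×1 + 10×0 + 9×3 + 8×2 = 62
Option 4: 10×2 + 9×2 + 10×2 + 9×1 + 8×0 = 67
Option 5: 10×4 + 9×0 + 10×3 + 9×2 + 8×1 = 96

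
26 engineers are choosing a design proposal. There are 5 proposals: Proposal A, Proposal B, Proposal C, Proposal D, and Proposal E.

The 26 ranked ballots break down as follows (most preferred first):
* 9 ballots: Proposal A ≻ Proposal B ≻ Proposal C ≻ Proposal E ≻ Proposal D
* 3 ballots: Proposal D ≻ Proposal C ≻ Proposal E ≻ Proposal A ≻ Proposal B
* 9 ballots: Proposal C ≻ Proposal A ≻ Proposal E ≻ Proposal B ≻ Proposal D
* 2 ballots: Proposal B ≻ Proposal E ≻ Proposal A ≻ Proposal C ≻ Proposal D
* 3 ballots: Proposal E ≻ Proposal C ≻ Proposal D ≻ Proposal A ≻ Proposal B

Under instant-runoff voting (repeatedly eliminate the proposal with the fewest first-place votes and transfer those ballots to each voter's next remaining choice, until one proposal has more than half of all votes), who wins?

Proposal C

Round 1: Proposal A 9, Proposal B 2, Proposal C 9, Proposal D 3, Proposal E 3. Proposal B eliminated.
Round 2: Proposal A 9, Proposal C 9, Proposal D 3, Proposal E 5. Proposal D eliminated.
Round 3: Proposal A 9, Proposal C 12, Proposal E 5. Proposal E eliminated.
Round 4: Proposal A 11, Proposal C 15. Proposal C has a majority (≥14).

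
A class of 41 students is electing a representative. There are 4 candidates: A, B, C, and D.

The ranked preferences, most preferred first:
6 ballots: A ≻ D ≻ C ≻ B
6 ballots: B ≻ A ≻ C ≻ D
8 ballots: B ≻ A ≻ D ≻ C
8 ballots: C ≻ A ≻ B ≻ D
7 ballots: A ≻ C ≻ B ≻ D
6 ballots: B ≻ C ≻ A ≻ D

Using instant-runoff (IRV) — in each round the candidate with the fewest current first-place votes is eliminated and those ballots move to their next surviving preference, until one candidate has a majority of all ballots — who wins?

Round 1: A 13, B 20, C 8, D 0. D eliminated.
Round 2: A 13, B 20, C 8. C eliminated.
Round 3: A 21, B 20. A has a majority (≥21).

A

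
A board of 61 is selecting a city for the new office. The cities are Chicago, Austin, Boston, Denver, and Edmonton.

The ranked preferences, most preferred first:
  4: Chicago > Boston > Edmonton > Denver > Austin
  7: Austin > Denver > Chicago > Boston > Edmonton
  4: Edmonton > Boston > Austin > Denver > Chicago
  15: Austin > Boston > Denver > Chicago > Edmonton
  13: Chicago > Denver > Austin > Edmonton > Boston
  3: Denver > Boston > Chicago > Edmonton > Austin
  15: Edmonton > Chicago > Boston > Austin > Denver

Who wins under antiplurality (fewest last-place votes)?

Chicago

Last-place votes: Chicago 4, Austin 7, Boston 13, Denver 15, Edmonton 22.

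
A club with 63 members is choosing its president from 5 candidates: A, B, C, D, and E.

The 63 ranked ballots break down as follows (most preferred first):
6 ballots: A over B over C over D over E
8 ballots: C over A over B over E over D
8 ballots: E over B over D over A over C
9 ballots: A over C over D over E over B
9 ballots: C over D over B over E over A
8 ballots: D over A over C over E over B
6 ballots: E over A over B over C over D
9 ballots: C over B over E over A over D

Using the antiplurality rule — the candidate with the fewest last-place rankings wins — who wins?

E

Last-place votes: A 9, B 17, C 8, D 23, E 6.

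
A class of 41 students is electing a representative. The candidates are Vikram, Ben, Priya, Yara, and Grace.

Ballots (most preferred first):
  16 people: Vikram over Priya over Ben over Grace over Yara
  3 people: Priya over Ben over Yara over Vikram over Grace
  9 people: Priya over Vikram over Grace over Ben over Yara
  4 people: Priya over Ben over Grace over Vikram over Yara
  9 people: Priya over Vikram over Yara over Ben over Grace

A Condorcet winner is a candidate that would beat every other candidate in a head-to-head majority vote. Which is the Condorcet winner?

Priya

Priya vs Vikram: 25–16
Priya vs Ben: 41–0
Priya vs Yara: 41–0
Priya vs Grace: 41–0
Priya beats every other candidate.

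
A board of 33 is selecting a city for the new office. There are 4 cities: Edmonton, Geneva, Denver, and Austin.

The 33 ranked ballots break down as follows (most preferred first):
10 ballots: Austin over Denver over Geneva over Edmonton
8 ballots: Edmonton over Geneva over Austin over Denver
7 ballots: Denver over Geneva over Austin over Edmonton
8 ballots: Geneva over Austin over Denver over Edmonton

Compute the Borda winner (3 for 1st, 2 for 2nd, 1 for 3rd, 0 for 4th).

Edmonton: 10×0 + 8×3 + 7×0 + 8×0 = 24
Geneva: 10×1 + 8×2 + 7×2 + 8×3 = 64
Denver: 10×2 + 8×0 + 7×3 + 8×1 = 49
Austin: 10×3 + 8×1 + 7×1 + 8×2 = 61

Geneva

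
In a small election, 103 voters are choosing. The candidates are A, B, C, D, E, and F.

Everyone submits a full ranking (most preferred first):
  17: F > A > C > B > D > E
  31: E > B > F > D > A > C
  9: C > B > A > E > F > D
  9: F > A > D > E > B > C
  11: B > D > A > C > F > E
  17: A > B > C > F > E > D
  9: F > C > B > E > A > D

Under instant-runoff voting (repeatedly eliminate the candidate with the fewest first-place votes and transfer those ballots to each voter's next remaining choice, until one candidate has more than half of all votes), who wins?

B

Round 1: A 17, B 11, C 9, D 0, E 31, F 35. D eliminated.
Round 2: A 17, B 11, C 9, E 31, F 35. C eliminated.
Round 3: A 17, B 20, E 31, F 35. A eliminated.
Round 4: B 37, E 31, F 35. E eliminated.
Round 5: B 68, F 35. B has a majority (≥52).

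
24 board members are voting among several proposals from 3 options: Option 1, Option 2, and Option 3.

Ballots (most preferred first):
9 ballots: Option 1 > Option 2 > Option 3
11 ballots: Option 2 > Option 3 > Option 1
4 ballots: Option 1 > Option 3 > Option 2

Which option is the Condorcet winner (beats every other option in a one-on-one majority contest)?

Option 1

Option 1 vs Option 2: 13–11
Option 1 vs Option 3: 13–11
Option 1 beats every other option.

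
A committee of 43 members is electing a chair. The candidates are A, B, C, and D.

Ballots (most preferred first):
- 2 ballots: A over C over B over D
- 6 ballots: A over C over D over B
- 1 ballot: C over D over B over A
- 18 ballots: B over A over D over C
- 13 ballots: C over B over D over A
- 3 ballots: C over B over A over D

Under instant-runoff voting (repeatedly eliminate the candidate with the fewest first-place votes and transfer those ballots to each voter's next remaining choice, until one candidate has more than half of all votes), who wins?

Round 1: A 8, B 18, C 17, D 0. D eliminated.
Round 2: A 8, B 18, C 17. A eliminated.
Round 3: B 18, C 25. C has a majority (≥22).

C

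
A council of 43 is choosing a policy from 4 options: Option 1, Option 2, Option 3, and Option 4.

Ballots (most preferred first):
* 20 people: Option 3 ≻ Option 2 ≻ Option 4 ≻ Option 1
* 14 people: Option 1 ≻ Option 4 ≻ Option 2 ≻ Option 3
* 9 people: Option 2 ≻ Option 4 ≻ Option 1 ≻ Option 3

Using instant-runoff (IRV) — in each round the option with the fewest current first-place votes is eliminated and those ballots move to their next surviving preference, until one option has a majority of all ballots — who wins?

Option 1

Round 1: Option 1 14, Option 2 9, Option 3 20, Option 4 0. Option 4 eliminated.
Round 2: Option 1 14, Option 2 9, Option 3 20. Option 2 eliminated.
Round 3: Option 1 23, Option 3 20. Option 1 has a majority (≥22).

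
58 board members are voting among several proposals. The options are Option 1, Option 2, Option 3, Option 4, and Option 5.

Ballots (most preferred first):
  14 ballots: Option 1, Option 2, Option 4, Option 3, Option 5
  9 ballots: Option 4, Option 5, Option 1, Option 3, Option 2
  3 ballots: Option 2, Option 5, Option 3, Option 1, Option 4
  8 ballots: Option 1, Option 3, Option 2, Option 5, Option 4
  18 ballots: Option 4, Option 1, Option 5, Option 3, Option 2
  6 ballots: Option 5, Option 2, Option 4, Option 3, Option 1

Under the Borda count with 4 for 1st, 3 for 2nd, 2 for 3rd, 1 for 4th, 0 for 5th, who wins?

Option 1: 14×4 + 9×2 + 3×1 + 8×4 + 18×3 + 6×0 = 163
Option 2: 14×3 + 9×0 + 3×4 + 8×2 + 18×0 + 6×3 = 88
Option 3: 14×1 + 9×1 + 3×2 + 8×3 + 18×1 + 6×1 = 77
Option 4: 14×2 + 9×4 + 3×0 + 8×0 + 18×4 + 6×2 = 148
Option 5: 14×0 + 9×3 + 3×3 + 8×1 + 18×2 + 6×4 = 104

Option 1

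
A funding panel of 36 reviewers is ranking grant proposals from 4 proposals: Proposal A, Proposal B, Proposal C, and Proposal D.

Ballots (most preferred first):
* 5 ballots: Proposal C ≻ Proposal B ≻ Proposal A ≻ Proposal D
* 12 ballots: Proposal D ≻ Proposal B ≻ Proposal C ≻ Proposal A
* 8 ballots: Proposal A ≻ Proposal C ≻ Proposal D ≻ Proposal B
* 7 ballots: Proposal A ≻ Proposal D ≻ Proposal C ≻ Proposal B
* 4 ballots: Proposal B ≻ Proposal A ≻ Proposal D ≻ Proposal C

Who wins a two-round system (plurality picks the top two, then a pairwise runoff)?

Round 1 first-place votes: Proposal A 15, Proposal B 4, Proposal C 5, Proposal D 12. Proposal A and Proposal D advance.
Runoff: Proposal A is ranked above Proposal D on 24 ballots, Proposal D above Proposal A on 12.

Proposal A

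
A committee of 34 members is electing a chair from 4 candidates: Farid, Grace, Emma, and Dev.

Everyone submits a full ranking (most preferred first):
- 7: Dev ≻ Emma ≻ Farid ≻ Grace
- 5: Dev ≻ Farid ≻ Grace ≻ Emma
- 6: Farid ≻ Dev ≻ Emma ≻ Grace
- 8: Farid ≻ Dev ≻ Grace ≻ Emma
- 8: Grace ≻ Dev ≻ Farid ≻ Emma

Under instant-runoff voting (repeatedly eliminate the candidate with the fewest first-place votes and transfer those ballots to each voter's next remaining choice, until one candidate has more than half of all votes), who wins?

Round 1: Farid 14, Grace 8, Emma 0, Dev 12. Emma eliminated.
Round 2: Farid 14, Grace 8, Dev 12. Grace eliminated.
Round 3: Farid 14, Dev 20. Dev has a majority (≥18).

Dev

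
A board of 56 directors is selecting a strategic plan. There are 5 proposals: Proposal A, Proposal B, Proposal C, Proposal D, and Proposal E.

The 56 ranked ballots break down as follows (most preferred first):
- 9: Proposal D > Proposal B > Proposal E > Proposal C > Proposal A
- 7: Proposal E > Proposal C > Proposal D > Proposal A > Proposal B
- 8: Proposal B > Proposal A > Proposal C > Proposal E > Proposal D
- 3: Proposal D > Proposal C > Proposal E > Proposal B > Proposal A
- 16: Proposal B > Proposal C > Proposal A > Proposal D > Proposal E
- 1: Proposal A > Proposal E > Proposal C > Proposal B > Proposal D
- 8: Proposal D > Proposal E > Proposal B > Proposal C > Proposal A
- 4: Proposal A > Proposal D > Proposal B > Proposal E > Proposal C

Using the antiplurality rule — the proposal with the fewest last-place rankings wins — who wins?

Proposal C

Last-place votes: Proposal A 20, Proposal B 7, Proposal C 4, Proposal D 9, Proposal E 16.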